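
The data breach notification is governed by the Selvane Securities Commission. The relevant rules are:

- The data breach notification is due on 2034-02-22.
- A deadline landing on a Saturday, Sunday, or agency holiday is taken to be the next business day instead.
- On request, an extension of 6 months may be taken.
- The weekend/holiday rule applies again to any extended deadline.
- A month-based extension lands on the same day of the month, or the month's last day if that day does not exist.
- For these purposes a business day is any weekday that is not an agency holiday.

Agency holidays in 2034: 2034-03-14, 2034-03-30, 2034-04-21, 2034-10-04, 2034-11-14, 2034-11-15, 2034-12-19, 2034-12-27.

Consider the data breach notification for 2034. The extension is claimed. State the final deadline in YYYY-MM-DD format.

2034-08-22

The stated deadline is 2034-02-22.
2034-02-22 falls on a Wednesday, which is a business day, so no adjustment is needed.
The 6 months extension carries 2034-02-22 to 2034-08-22.
2034-08-22 falls on a Tuesday, which is a business day, so no adjustment is needed.
Final deadline: 2034-08-22.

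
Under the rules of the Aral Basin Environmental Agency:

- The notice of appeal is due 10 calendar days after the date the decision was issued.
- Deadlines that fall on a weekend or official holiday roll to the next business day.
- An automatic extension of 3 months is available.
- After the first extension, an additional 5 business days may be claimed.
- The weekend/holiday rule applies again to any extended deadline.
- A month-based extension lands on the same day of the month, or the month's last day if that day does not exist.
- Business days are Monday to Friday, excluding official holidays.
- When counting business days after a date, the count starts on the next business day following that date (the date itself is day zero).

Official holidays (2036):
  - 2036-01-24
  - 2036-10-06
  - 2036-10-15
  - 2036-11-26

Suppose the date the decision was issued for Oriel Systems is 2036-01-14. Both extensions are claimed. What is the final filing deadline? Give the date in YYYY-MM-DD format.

2036-05-02

Trigger date 2036-01-14 + 10 calendar days = 2036-01-24.
Because 2036-01-24 is a listed holiday, the deadline becomes 2036-01-25 (Friday).
Add 3 months to 2036-01-25: 2036-04-25.
2036-04-25 (Friday) is already a business day.
The 5-business-day extension runs from 2036-04-25 to 2036-05-02.
2036-05-02 falls on a Friday, which is a business day, so no adjustment is needed.
So the filing is due 2036-05-02.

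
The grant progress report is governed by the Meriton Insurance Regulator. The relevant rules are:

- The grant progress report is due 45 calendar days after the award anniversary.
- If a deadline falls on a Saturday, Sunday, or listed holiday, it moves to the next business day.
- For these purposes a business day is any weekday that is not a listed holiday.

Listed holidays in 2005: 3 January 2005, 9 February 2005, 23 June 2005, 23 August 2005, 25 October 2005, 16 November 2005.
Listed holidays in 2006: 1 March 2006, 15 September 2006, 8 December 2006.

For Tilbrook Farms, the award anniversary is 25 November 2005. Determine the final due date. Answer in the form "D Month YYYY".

From 25 November 2005, 45 calendar days later is 9 January 2006.
9 January 2006 is a Monday and not a listed holiday, so it stands.
Deadline: 9 January 2006.

9 January 2006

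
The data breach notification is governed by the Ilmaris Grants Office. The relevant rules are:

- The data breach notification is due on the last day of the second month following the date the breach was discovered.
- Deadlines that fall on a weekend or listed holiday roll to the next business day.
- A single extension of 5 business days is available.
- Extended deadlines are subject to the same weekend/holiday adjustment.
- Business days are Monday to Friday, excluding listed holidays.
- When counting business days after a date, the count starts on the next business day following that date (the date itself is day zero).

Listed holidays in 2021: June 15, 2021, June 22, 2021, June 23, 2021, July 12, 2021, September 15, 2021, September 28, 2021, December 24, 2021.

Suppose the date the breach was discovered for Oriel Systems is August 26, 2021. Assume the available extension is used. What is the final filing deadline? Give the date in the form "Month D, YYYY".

November 8, 2021

2 months after August 26, 2021 falls in October 2021; the last day of that month is October 31, 2021.
October 31, 2021 is a Sunday, so it moves to the next business day, November 1, 2021 (Monday).
Applying the 5-business-day extension: 5 business days after November 1, 2021 is November 8, 2021.
November 8, 2021 falls on a Monday, which is a business day, so no adjustment is needed.
Final deadline: November 8, 2021.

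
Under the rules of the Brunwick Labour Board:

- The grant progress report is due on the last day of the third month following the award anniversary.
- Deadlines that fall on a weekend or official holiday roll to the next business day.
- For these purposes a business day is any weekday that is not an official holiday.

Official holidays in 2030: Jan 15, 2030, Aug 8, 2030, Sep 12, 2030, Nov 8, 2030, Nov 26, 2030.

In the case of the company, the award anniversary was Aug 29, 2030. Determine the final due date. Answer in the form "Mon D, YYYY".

The third month after Aug 29, 2030 is November 2030, whose last day is Nov 30, 2030.
Nov 30, 2030 is a Saturday; the next business day is Dec 2, 2030 (Monday).
So the filing is due Dec 2, 2030.

Dec 2, 2030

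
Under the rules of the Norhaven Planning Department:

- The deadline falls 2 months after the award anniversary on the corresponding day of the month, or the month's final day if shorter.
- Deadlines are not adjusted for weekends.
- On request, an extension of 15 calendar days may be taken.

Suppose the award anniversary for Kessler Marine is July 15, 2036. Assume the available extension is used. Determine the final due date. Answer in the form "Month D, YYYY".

September 30, 2036

2 months from July 15, 2036 is September 15, 2036.
No adjustment is made for weekends or holidays, so September 15, 2036 stands.
The 15-calendar-day extension moves the deadline from September 15, 2036 to September 30, 2036.
No adjustment is made for weekends or holidays, so September 30, 2036 stands.
So the filing is due September 30, 2036.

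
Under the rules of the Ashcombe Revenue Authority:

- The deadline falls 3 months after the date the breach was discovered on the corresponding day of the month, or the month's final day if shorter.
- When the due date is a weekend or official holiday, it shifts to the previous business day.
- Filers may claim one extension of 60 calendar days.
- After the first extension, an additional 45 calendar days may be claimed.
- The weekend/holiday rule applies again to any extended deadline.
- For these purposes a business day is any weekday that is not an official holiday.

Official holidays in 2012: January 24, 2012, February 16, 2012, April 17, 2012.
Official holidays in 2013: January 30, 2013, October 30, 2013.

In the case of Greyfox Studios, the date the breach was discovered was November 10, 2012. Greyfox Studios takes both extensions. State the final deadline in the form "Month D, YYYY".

Moving 3 months forward from November 10, 2012 on the corresponding day gives February 10, 2013.
Because February 10, 2013 is a Sunday, the deadline becomes February 8, 2013 (Friday).
Applying the 60-calendar-day extension: February 8, 2013 + 60 days = April 9, 2013.
April 9, 2013 is a Tuesday and not a listed holiday, so it stands.
Applying the 45-calendar-day extension: April 9, 2013 + 45 days = May 24, 2013.
May 24, 2013 falls on a Friday, which is a business day, so no adjustment is needed.
Final deadline: May 24, 2013.

May 24, 2013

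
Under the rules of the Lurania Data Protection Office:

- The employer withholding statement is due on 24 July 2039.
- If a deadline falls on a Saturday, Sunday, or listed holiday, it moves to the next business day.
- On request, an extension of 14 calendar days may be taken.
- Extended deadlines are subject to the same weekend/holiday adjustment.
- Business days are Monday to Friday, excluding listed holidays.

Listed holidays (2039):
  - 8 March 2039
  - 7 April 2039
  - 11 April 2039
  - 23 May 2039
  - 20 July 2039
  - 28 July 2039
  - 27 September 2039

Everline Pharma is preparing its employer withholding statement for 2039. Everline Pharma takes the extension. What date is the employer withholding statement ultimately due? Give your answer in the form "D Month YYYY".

8 August 2039

Start from the fixed due date, 24 July 2039.
24 July 2039 is a Sunday, so it moves to the next business day, 25 July 2039 (Monday).
The 14-calendar-day extension moves the deadline from 25 July 2039 to 8 August 2039.
8 August 2039 (Monday) is already a business day.
Deadline: 8 August 2039.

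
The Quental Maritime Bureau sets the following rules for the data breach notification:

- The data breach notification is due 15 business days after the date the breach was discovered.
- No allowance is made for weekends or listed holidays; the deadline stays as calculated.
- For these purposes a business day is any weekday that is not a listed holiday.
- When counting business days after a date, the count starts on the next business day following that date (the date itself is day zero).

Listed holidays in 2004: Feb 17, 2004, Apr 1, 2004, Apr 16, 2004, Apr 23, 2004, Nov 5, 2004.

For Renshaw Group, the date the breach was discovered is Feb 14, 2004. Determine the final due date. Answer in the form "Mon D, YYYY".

Starting the day after Feb 14, 2004 and counting 15 business days lands on Mar 8, 2004.
Mar 8, 2004 falls on a Monday. The rules make no weekend/holiday allowance, so it remains Mar 8, 2004.
Final deadline: Mar 8, 2004.

Mar 8, 2004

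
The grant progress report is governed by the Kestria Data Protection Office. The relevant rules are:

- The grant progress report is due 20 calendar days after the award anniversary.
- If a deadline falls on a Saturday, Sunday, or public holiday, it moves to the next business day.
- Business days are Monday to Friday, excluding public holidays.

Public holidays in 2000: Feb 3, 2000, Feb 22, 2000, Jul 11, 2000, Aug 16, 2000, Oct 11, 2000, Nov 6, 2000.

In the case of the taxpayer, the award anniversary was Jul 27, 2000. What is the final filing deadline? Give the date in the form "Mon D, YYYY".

20 calendar days after Jul 27, 2000 is Aug 16, 2000.
Aug 16, 2000 is a listed holiday; the next business day is Aug 17, 2000 (Thursday).
Deadline: Aug 17, 2000.

Aug 17, 2000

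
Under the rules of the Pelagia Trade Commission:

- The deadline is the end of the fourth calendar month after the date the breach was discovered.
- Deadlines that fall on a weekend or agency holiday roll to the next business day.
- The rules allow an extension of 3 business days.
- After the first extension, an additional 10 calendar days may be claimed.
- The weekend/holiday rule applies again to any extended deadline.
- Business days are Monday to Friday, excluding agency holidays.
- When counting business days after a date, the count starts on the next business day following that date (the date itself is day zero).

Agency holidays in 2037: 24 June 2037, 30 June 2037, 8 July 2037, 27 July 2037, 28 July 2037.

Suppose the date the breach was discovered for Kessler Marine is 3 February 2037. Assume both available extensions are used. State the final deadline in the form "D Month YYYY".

4 months after 3 February 2037 falls in June 2037; the last day of that month is 30 June 2037.
30 June 2037 is a listed holiday, so it moves to the next business day, 1 July 2037 (Wednesday).
The 3-business-day extension runs from 1 July 2037 to 6 July 2037.
6 July 2037 (Monday) is already a business day.
Applying the 10-calendar-day extension: 6 July 2037 + 10 days = 16 July 2037.
16 July 2037 is a Thursday and not a listed holiday, so it stands.
So the filing is due 16 July 2037.

16 July 2037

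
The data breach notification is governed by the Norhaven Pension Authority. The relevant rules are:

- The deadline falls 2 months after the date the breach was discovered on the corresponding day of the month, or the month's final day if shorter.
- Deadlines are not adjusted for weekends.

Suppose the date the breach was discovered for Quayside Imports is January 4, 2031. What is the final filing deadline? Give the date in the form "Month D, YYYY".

March 4, 2031

Moving 2 months forward from January 4, 2031 on the corresponding day gives March 4, 2031.
March 4, 2031 falls on a Tuesday. The rules make no weekend/holiday allowance, so it remains March 4, 2031.
The final due date is March 4, 2031.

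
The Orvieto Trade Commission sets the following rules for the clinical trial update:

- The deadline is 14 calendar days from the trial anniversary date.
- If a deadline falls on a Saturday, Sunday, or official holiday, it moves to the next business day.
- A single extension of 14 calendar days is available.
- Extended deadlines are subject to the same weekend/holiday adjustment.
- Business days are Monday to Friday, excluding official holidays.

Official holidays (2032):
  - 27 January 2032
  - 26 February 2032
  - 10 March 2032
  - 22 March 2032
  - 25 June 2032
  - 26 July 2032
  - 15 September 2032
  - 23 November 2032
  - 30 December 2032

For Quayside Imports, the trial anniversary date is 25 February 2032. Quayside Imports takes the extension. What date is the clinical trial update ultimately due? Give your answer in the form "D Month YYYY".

25 March 2032

From 25 February 2032, 14 calendar days later is 10 March 2032.
10 March 2032 is a listed holiday, so it moves to the next business day, 11 March 2032 (Thursday).
Add the 14 calendar-day extension to 11 March 2032: 25 March 2032.
Since 25 March 2032 is a Thursday and not a holiday, the date is unchanged.
Final deadline: 25 March 2032.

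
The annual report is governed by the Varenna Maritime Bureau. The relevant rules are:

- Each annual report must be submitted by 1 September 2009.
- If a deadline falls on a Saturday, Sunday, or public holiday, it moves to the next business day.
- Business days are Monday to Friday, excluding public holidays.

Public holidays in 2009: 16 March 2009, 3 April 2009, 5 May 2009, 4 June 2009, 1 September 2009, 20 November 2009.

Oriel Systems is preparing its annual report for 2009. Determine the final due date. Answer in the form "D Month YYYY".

Start from the fixed due date, 1 September 2009.
Because 1 September 2009 is a listed holiday, the deadline becomes 2 September 2009 (Wednesday).
The final due date is 2 September 2009.

2 September 2009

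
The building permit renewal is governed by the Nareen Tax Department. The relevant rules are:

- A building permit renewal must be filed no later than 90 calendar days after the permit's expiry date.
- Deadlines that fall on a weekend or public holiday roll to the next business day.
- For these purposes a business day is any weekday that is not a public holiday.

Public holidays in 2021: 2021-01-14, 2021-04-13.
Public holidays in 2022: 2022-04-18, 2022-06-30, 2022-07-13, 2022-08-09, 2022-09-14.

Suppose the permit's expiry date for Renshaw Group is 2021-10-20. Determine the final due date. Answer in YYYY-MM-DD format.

2022-01-18

Trigger date 2021-10-20 + 90 calendar days = 2022-01-18.
2022-01-18 (Tuesday) is already a business day.
Final deadline: 2022-01-18.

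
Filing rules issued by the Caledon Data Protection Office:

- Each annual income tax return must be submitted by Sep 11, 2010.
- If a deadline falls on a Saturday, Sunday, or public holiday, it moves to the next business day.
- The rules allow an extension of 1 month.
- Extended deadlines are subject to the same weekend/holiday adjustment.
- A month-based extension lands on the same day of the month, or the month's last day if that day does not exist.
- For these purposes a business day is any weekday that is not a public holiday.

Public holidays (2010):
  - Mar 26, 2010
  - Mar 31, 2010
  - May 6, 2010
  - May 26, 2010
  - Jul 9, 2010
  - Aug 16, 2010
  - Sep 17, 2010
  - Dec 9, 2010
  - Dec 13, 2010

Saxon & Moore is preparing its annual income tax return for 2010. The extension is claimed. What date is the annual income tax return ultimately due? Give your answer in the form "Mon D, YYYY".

Start from the fixed due date, Sep 11, 2010.
Sep 11, 2010 is a Saturday, so it moves to the next business day, Sep 13, 2010 (Monday).
Applying the 1 month extension: 1 month after Sep 13, 2010 is Oct 13, 2010.
Oct 13, 2010 is a Wednesday and not a listed holiday, so it stands.
Final deadline: Oct 13, 2010.

Oct 13, 2010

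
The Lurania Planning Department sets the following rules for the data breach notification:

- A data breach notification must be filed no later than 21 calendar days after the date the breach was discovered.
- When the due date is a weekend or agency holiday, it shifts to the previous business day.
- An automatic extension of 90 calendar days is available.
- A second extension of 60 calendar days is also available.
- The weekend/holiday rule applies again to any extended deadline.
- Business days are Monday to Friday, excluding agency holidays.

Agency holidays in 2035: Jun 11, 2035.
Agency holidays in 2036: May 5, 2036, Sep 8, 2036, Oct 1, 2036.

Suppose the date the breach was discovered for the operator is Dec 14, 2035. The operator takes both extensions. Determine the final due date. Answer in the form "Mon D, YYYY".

21 calendar days after Dec 14, 2035 is Jan 4, 2036.
Jan 4, 2036 falls on a Friday, which is a business day, so no adjustment is needed.
Applying the 90-calendar-day extension: Jan 4, 2036 + 90 days = Apr 3, 2036.
Apr 3, 2036 (Thursday) is already a business day.
With the 60-day extension, Apr 3, 2036 becomes Jun 2, 2036.
Jun 2, 2036 falls on a Monday, which is a business day, so no adjustment is needed.
Final deadline: Jun 2, 2036.

Jun 2, 2036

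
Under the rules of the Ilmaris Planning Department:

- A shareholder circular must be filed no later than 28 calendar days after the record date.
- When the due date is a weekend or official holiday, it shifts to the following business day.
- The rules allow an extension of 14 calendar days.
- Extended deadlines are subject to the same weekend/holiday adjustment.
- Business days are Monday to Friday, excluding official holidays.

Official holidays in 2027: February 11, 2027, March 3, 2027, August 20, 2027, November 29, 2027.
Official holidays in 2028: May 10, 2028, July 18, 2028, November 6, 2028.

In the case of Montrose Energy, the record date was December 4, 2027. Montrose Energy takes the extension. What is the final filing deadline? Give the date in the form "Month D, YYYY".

Trigger date December 4, 2027 + 28 calendar days = January 1, 2028.
January 1, 2028 is a Saturday, so it moves to the next business day, January 3, 2028 (Monday).
With the 14-day extension, January 3, 2028 becomes January 17, 2028.
January 17, 2028 falls on a Monday, which is a business day, so no adjustment is needed.
So the filing is due January 17, 2028.

January 17, 2028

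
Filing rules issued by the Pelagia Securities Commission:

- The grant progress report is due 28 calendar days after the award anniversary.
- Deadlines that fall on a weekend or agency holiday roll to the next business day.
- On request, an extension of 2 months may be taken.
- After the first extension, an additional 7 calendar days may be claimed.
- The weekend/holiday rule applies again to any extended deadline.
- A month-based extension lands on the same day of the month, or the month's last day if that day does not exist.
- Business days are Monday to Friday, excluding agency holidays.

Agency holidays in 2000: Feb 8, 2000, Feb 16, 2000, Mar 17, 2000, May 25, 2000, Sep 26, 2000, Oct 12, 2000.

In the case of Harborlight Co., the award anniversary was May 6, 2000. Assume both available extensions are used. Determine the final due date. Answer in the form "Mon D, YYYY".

Aug 14, 2000

Adding 28 calendar days to May 6, 2000 gives Jun 3, 2000.
Jun 3, 2000 is a Saturday; the next business day is Jun 5, 2000 (Monday).
Add 2 months to Jun 5, 2000: Aug 5, 2000.
Aug 5, 2000 is a Saturday; the next business day is Aug 7, 2000 (Monday).
Applying the 7-calendar-day extension: Aug 7, 2000 + 7 days = Aug 14, 2000.
Aug 14, 2000 (Monday) is already a business day.
So the filing is due Aug 14, 2000.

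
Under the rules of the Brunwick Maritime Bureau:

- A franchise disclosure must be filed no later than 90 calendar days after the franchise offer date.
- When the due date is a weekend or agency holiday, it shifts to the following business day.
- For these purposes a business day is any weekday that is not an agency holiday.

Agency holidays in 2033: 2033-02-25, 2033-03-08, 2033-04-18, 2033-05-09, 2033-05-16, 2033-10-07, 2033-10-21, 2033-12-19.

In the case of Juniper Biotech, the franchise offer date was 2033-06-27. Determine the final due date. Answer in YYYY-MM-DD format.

90 calendar days after 2033-06-27 is 2033-09-25.
2033-09-25 falls on a Sunday. Rolling to the next business day gives 2033-09-26, a Monday.
The final due date is 2033-09-26.

2033-09-26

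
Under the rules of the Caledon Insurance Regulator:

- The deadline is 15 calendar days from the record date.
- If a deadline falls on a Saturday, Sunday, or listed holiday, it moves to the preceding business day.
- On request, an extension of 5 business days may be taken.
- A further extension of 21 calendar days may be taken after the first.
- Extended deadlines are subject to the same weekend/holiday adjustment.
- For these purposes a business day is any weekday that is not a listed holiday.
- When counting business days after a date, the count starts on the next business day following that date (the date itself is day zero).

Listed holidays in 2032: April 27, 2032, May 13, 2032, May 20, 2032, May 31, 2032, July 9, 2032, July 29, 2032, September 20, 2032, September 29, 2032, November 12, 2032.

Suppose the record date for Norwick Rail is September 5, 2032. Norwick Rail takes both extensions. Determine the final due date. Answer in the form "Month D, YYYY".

From September 5, 2032, 15 calendar days later is September 20, 2032.
September 20, 2032 falls on a listed holiday. Rolling to the preceding business day gives September 17, 2032, a Friday.
Counting 5 further business days from September 17, 2032 reaches September 27, 2032.
September 27, 2032 (Monday) is already a business day.
Applying the 21-calendar-day extension: September 27, 2032 + 21 days = October 18, 2032.
Since October 18, 2032 is a Monday and not a holiday, the date is unchanged.
Final deadline: October 18, 2032.

October 18, 2032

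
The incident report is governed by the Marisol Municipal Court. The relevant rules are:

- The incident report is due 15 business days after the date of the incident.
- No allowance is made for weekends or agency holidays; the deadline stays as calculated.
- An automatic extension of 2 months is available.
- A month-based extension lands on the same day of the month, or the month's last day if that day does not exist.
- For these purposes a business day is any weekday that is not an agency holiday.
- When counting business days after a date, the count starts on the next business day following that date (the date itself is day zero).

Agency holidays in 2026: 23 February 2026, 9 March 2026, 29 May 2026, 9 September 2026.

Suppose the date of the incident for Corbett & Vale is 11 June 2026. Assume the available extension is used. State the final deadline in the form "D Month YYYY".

Starting the day after 11 June 2026 and counting 15 business days lands on 2 July 2026.
No adjustment is made for weekends or holidays, so 2 July 2026 stands.
Applying the 2 months extension: 2 months after 2 July 2026 is 2 September 2026.
No adjustment is made for weekends or holidays, so 2 September 2026 stands.
Deadline: 2 September 2026.

2 September 2026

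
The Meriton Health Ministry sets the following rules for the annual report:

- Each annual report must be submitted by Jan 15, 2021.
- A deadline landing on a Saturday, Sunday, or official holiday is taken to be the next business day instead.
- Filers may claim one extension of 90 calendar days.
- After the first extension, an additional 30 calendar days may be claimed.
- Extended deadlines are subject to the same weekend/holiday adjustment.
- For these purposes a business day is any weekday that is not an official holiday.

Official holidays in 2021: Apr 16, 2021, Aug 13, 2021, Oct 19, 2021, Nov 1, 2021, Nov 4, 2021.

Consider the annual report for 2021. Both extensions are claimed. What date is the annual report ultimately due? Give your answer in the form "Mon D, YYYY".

Start from the fixed due date, Jan 15, 2021.
Jan 15, 2021 (Friday) is already a business day.
The 90-calendar-day extension moves the deadline from Jan 15, 2021 to Apr 15, 2021.
Since Apr 15, 2021 is a Thursday and not a holiday, the date is unchanged.
Add the 30 calendar-day extension to Apr 15, 2021: May 15, 2021.
Because May 15, 2021 is a Saturday, the deadline becomes May 17, 2021 (Monday).
So the filing is due May 17, 2021.

May 17, 2021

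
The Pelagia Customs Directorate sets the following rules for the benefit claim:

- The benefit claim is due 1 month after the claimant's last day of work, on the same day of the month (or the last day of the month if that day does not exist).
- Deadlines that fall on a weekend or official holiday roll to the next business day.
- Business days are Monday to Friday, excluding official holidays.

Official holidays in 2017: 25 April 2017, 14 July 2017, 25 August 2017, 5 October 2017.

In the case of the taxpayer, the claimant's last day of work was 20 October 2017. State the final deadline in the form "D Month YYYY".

1 month after 20 October 2017, on the same day of the month, is 20 November 2017.
20 November 2017 is a Monday and not a listed holiday, so it stands.
Final deadline: 20 November 2017.

20 November 2017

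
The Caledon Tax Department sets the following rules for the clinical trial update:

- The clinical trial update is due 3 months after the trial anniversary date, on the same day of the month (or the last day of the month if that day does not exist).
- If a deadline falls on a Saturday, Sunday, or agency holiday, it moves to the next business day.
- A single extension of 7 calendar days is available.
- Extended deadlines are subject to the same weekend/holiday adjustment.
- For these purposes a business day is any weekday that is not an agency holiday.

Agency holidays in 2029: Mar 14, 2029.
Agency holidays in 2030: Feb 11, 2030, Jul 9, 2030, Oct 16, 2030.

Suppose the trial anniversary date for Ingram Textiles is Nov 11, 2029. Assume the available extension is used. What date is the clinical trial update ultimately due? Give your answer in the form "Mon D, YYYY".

Feb 19, 2030

Moving 3 months forward from Nov 11, 2029 on the corresponding day gives Feb 11, 2030.
Because Feb 11, 2030 is a listed holiday, the deadline becomes Feb 12, 2030 (Tuesday).
The 7-calendar-day extension moves the deadline from Feb 12, 2030 to Feb 19, 2030.
Since Feb 19, 2030 is a Tuesday and not a holiday, the date is unchanged.
The final due date is Feb 19, 2030.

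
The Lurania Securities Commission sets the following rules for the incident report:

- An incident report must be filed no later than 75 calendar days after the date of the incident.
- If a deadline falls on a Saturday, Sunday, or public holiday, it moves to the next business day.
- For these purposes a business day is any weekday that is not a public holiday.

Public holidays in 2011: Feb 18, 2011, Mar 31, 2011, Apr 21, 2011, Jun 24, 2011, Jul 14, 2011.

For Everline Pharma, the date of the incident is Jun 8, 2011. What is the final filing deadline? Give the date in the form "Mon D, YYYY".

Trigger date Jun 8, 2011 + 75 calendar days = Aug 22, 2011.
Aug 22, 2011 is a Monday and not a listed holiday, so it stands.
Final deadline: Aug 22, 2011.

Aug 22, 2011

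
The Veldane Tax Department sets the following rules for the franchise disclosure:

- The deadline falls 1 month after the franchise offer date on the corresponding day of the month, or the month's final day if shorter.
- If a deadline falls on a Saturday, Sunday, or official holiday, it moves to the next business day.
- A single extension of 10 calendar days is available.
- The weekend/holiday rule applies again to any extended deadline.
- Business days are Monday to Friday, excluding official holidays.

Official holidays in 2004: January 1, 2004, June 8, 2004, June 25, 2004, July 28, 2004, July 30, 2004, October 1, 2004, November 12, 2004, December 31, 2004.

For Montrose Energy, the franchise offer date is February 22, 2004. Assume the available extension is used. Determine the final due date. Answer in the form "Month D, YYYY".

April 1, 2004

1 month after February 22, 2004, on the same day of the month, is March 22, 2004.
March 22, 2004 falls on a Monday, which is a business day, so no adjustment is needed.
Applying the 10-calendar-day extension: March 22, 2004 + 10 days = April 1, 2004.
April 1, 2004 (Thursday) is already a business day.
Final deadline: April 1, 2004.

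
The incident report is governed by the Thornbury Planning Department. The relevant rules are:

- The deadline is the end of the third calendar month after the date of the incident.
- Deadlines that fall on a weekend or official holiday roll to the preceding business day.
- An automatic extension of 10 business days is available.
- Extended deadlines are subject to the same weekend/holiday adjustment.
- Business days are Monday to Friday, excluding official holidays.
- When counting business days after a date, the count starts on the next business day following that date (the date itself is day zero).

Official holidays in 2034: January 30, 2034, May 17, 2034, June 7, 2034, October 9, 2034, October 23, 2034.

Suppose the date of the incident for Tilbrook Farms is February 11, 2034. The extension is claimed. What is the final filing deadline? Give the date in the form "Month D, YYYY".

3 months after February 11, 2034 is May 2034; that month ends on May 31, 2034.
May 31, 2034 (Wednesday) is already a business day.
Counting 10 further business days from May 31, 2034 reaches June 15, 2034.
June 15, 2034 falls on a Thursday, which is a business day, so no adjustment is needed.
The final due date is June 15, 2034.

June 15, 2034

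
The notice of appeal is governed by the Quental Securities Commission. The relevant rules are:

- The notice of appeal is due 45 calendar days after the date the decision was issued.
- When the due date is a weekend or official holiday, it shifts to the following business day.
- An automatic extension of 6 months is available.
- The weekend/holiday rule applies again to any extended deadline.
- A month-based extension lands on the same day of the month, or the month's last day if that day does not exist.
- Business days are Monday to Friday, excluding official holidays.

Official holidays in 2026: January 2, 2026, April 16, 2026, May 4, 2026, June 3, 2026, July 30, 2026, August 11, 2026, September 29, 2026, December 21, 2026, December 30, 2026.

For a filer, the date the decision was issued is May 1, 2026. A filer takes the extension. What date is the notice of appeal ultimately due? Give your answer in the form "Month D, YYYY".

45 calendar days after May 1, 2026 is June 15, 2026.
June 15, 2026 falls on a Monday, which is a business day, so no adjustment is needed.
Add 6 months to June 15, 2026: December 15, 2026.
December 15, 2026 is a Tuesday and not a listed holiday, so it stands.
So the filing is due December 15, 2026.

December 15, 2026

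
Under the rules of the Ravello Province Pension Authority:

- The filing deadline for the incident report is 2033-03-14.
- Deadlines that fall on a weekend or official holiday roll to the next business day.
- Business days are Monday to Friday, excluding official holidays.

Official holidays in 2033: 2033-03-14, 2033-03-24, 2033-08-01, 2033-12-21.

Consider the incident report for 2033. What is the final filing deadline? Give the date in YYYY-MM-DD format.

Start from the fixed due date, 2033-03-14.
2033-03-14 is a listed holiday, so it moves to the next business day, 2033-03-15 (Tuesday).
Final deadline: 2033-03-15.

2033-03-15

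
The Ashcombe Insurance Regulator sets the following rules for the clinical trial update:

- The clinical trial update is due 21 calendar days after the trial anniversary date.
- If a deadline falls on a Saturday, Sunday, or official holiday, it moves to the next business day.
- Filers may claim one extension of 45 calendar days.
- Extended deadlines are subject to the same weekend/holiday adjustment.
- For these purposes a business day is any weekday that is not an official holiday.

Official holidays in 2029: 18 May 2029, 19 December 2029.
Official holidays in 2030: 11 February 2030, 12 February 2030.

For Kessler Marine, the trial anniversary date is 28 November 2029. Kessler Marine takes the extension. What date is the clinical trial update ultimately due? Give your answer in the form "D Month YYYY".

Adding 21 calendar days to 28 November 2029 gives 19 December 2029.
19 December 2029 is a listed holiday, so it moves to the next business day, 20 December 2029 (Thursday).
With the 45-day extension, 20 December 2029 becomes 3 February 2030.
3 February 2030 falls on a Sunday. Rolling to the next business day gives 4 February 2030, a Monday.
Deadline: 4 February 2030.

4 February 2030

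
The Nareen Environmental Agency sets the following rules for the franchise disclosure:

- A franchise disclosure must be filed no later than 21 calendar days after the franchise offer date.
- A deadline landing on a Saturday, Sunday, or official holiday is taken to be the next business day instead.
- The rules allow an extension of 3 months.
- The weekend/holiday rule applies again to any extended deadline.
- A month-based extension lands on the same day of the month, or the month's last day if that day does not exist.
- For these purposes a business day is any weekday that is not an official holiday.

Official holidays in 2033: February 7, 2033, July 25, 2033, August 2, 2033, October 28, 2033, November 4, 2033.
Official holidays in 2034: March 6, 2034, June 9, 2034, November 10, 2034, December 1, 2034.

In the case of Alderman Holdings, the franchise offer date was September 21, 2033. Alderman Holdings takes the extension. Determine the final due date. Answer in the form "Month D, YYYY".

January 12, 2034

Adding 21 calendar days to September 21, 2033 gives October 12, 2033.
October 12, 2033 (Wednesday) is already a business day.
Applying the 3 months extension: 3 months after October 12, 2033 is January 12, 2034.
January 12, 2034 (Thursday) is already a business day.
So the filing is due January 12, 2034.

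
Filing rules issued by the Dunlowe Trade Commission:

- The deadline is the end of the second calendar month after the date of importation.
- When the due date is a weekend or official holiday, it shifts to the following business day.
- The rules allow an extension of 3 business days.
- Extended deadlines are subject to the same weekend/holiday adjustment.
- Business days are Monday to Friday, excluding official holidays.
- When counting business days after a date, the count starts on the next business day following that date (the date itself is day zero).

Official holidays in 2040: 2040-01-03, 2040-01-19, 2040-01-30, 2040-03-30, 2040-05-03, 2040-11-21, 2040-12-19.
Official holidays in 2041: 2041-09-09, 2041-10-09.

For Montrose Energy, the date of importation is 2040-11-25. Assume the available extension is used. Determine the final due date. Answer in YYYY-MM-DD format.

2041-02-05

2 months after 2040-11-25 falls in January 2041; the last day of that month is 2041-01-31.
2041-01-31 is a Thursday and not a listed holiday, so it stands.
Counting 3 further business days from 2041-01-31 reaches 2041-02-05.
2041-02-05 (Tuesday) is already a business day.
So the filing is due 2041-02-05.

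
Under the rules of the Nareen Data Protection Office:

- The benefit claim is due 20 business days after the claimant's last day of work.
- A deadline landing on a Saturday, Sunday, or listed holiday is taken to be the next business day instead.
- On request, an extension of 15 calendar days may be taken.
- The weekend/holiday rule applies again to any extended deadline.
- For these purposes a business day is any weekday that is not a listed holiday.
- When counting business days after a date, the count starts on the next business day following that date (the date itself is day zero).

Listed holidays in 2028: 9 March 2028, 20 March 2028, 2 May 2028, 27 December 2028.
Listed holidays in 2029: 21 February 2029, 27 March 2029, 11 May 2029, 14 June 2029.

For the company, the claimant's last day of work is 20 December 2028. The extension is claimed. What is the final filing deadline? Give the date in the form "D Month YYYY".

20 business days after 20 December 2028, excluding weekends and holidays, is 18 January 2029.
18 January 2029 falls on a Thursday, which is a business day, so no adjustment is needed.
With the 15-day extension, 18 January 2029 becomes 2 February 2029.
2 February 2029 is a Friday and not a listed holiday, so it stands.
So the filing is due 2 February 2029.

2 February 2029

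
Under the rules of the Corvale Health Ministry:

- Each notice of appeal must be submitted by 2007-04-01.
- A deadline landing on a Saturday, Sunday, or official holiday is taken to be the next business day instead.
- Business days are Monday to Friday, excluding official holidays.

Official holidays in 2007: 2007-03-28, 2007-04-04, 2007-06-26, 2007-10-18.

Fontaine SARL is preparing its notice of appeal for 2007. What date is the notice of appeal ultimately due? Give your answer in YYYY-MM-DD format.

The stated deadline is 2007-04-01.
2007-04-01 is a Sunday, so it moves to the next business day, 2007-04-02 (Monday).
The final due date is 2007-04-02.

2007-04-02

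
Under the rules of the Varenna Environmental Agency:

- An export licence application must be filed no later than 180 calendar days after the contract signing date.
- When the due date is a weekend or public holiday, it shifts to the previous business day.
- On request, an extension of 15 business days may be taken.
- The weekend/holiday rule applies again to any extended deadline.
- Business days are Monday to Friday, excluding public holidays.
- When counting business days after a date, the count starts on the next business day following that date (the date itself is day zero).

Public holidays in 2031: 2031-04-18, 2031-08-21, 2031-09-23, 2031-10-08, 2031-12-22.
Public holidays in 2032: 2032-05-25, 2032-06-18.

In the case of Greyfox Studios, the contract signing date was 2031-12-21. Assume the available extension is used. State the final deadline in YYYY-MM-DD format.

Trigger date 2031-12-21 + 180 calendar days = 2032-06-18.
2032-06-18 is a listed holiday, so it moves to the preceding business day, 2032-06-17 (Thursday).
The 15-business-day extension runs from 2032-06-17 to 2032-07-09.
2032-07-09 is a Friday and not a listed holiday, so it stands.
Final deadline: 2032-07-09.

2032-07-09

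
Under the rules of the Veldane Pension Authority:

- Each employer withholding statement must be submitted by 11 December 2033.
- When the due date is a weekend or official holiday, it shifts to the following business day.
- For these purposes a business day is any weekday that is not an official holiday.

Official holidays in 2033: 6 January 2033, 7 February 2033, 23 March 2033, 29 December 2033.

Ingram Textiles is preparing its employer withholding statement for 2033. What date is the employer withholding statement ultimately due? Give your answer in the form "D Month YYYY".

12 December 2033

Start from the fixed due date, 11 December 2033.
11 December 2033 falls on a Sunday. Rolling to the next business day gives 12 December 2033, a Monday.
The final due date is 12 December 2033.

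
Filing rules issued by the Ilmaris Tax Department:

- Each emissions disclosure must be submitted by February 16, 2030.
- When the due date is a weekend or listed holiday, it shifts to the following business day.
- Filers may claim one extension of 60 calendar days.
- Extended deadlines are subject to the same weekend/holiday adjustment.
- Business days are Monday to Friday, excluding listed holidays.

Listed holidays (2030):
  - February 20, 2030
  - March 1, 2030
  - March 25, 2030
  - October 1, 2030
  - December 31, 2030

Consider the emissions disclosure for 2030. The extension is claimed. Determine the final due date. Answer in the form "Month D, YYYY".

Start from the fixed due date, February 16, 2030.
February 16, 2030 is a Saturday, so it moves to the next business day, February 18, 2030 (Monday).
Applying the 60-calendar-day extension: February 18, 2030 + 60 days = April 19, 2030.
April 19, 2030 is a Friday and not a listed holiday, so it stands.
Final deadline: April 19, 2030.

April 19, 2030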